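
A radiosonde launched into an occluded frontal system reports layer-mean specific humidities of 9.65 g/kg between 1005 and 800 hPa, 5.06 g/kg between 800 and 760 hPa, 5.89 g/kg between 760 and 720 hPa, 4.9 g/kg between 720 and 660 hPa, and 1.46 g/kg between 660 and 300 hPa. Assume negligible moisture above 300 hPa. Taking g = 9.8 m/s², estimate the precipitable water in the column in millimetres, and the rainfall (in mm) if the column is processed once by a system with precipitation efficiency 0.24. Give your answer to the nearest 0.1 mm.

PW ≈ 33.0 mm; rainfall ≈ 7.9 mm

Precipitable water is the column-integrated vapour mass per unit area: PW = (1/g) Σ q̄ Δp, with q in kg/kg and Δp in Pa (1 kg/m² of water = 1 mm).
Layer 1005–800 hPa: Δp = 205 hPa = 20500 Pa, q̄ = 0.00965 kg/kg → 0.00965 × 20500 / 9.8 = 20.19 mm
Layer 800–760 hPa: Δp = 40 hPa = 4000 Pa, q̄ = 0.00506 kg/kg → 0.00506 × 4000 / 9.8 = 2.07 mm
Layer 760–720 hPa: Δp = 40 hPa = 4000 Pa, q̄ = 0.00589 kg/kg → 0.00589 × 4000 / 9.8 = 2.40 mm
Layer 720–660 hPa: Δp = 60 hPa = 6000 Pa, q̄ = 0.0049 kg/kg → 0.0049 × 6000 / 9.8 = 3.00 mm
Layer 660–300 hPa: Δp = 360 hPa = 36000 Pa, q̄ = 0.00146 kg/kg → 0.00146 × 36000 / 9.8 = 5.36 mm
PW = 20.19 + 2.07 + 2.40 + 3.00 + 5.36 = 33.02 ≈ 33.0 mm.
Rainfall = ε × PW = 0.24 × 33.0 = 7.9 mm.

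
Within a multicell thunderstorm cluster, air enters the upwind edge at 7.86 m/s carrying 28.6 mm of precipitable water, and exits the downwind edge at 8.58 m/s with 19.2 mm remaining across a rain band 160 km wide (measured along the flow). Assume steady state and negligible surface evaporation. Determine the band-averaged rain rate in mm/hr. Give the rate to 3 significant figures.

R ≈ 1.35 mm/hr

Column moisture flux per unit crosswind length is F = V × PW.
Inflow: F_in = 7.86 × 28.6 = 224.796 mm·m/s
Outflow: F_out = 8.58 × 19.2 = 164.736 mm·m/s
Steady-state rate R = (F_in − F_out)/L = (224.796 − 164.736) / 160000 m = 3.754e-04 mm/s.
R = 3.754e-04 × 3600 = 1.35 mm/hr.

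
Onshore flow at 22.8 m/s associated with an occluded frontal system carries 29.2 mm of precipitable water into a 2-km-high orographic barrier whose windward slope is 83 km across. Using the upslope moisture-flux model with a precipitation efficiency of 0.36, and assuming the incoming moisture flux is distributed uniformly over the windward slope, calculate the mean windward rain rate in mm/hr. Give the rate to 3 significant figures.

R ≈ 10.4 mm/hr

Incoming column moisture flux per unit ridge length: F = V × PW = 22.8 × 29.2 = 665.76 mm·m/s.
Spread over the 83 km slope with efficiency ε = 0.36: R = ε·F/W = 0.36 × 665.76 / 83000 m = 2.888e-03 mm/s.
R = 2.888e-03 × 3600 = 10.4 mm/hr.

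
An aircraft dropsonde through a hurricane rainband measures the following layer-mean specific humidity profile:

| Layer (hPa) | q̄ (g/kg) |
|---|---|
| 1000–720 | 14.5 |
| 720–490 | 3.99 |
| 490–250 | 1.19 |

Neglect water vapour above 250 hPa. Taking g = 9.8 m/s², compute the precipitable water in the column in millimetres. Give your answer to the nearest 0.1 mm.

PW ≈ 53.7 mm

Precipitable water is the column-integrated vapour mass per unit area: PW = (1/g) Σ q̄ Δp, with q in kg/kg and Δp in Pa (1 kg/m² of water = 1 mm).
Layer 1000–720 hPa: Δp = 280 hPa = 28000 Pa, q̄ = 0.0145 kg/kg → 0.0145 × 28000 / 9.8 = 41.43 mm
Layer 720–490 hPa: Δp = 230 hPa = 23000 Pa, q̄ = 0.00399 kg/kg → 0.00399 × 23000 / 9.8 = 9.36 mm
Layer 490–250 hPa: Δp = 240 hPa = 24000 Pa, q̄ = 0.00119 kg/kg → 0.00119 × 24000 / 9.8 = 2.91 mm
PW = 41.43 + 9.36 + 2.91 = 53.70 ≈ 53.7 mm.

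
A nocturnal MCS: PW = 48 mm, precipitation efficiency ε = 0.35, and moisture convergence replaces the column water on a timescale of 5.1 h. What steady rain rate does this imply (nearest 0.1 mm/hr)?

Each overturning extracts ε × PW = 0.35 × 48 = 16.8 mm.
Rate = ε·PW / τ = 16.8 / 5.1 h = 3.3 mm/hr.

R ≈ 3.3 mm/hr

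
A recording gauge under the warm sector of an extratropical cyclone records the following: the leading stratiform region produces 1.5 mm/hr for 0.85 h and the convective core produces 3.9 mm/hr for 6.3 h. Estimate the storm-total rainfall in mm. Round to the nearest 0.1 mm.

total ≈ 25.8 mm

Total = Σ Rᵢ Δtᵢ = 1.5 × 0.85 + 3.9 × 6.3
      = 1.275 + 24.57 = 25.8 mm.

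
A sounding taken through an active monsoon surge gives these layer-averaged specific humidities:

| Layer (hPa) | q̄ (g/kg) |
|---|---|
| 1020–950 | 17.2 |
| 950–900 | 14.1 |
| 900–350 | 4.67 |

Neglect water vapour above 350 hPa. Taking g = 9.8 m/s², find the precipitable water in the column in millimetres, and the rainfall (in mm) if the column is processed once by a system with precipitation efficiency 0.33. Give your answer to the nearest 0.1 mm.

PW ≈ 45.7 mm; rainfall ≈ 15.1 mm

Precipitable water is the column-integrated vapour mass per unit area: PW = (1/g) Σ q̄ Δp, with q in kg/kg and Δp in Pa (1 kg/m² of water = 1 mm).
Layer 1020–950 hPa: Δp = 70 hPa = 7000 Pa, q̄ = 0.0172 kg/kg → 0.0172 × 7000 / 9.8 = 12.29 mm
Layer 950–900 hPa: Δp = 50 hPa = 5000 Pa, q̄ = 0.0141 kg/kg → 0.0141 × 5000 / 9.8 = 7.19 mm
Layer 900–350 hPa: Δp = 550 hPa = 55000 Pa, q̄ = 0.00467 kg/kg → 0.00467 × 55000 / 9.8 = 26.21 mm
PW = 12.29 + 7.19 + 26.21 = 45.69 ≈ 45.7 mm.
Rainfall = ε × PW = 0.33 × 45.7 = 15.1 mm.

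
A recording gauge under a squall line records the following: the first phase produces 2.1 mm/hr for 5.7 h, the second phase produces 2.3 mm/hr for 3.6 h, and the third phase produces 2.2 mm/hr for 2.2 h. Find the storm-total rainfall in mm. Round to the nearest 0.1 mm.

Total = Σ Rᵢ Δtᵢ = 2.1 × 5.7 + 2.3 × 3.6 + 2.2 × 2.2
      = 11.97 + 8.28 + 4.84 = 25.1 mm.

total ≈ 25.1 mm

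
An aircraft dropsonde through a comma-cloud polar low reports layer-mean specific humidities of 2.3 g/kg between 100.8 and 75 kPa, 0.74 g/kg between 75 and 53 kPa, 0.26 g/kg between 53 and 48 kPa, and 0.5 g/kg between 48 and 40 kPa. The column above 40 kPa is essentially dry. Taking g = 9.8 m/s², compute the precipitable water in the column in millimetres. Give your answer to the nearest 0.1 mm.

Precipitable water is the column-integrated vapour mass per unit area: PW = (1/g) Σ q̄ Δp, with q in kg/kg and Δp in Pa (1 kg/m² of water = 1 mm).
Layer 100.8–75 kPa: Δp = 258 hPa = 25800 Pa, q̄ = 0.0023 kg/kg → 0.0023 × 25800 / 9.8 = 6.06 mm
Layer 75–53 kPa: Δp = 220 hPa = 22000 Pa, q̄ = 0.00074 kg/kg → 0.00074 × 22000 / 9.8 = 1.66 mm
Layer 53–48 kPa: Δp = 50 hPa = 5000 Pa, q̄ = 0.00026 kg/kg → 0.00026 × 5000 / 9.8 = 0.13 mm
Layer 48–40 kPa: Δp = 80 hPa = 8000 Pa, q̄ = 0.0005 kg/kg → 0.0005 × 8000 / 9.8 = 0.41 mm
PW = 6.06 + 1.66 + 0.13 + 0.41 = 8.26 ≈ 8.3 mm.

PW ≈ 8.3 mm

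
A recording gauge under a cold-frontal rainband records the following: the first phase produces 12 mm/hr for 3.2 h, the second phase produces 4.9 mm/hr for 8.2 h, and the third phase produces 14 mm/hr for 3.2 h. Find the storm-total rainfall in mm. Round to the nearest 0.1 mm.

Total = Σ Rᵢ Δtᵢ = 12 × 3.2 + 4.9 × 8.2 + 14 × 3.2
      = 38.4 + 40.18 + 44.8 = 123.4 mm.

total ≈ 123.4 mm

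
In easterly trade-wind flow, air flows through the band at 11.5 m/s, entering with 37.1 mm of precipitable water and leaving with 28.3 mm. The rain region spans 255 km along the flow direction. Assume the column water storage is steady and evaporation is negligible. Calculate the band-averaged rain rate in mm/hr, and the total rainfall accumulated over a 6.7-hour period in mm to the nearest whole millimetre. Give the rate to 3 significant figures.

R ≈ 1.43 mm/hr; total ≈ 10 mm

Column moisture flux per unit crosswind length is F = V × PW.
Inflow: F_in = 11.5 × 37.1 = 426.65 mm·m/s
Outflow: F_out = 11.5 × 28.3 = 325.45 mm·m/s
Steady-state rate R = (F_in − F_out)/L = (426.65 − 325.45) / 255000 m = 3.969e-04 mm/s.
R = 3.969e-04 × 3600 = 1.43 mm/hr.
Over 6.7 h: total = 1.43 × 6.7 = 9.581 ≈ 10 mm.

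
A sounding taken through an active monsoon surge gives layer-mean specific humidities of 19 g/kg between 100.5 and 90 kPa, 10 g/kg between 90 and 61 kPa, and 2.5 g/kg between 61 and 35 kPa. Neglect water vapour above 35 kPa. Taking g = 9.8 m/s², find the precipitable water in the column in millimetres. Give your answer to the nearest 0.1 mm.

Precipitable water is the column-integrated vapour mass per unit area: PW = (1/g) Σ q̄ Δp, with q in kg/kg and Δp in Pa (1 kg/m² of water = 1 mm).
Layer 100.5–90 kPa: Δp = 105 hPa = 10500 Pa, q̄ = 0.019 kg/kg → 0.019 × 10500 / 9.8 = 20.36 mm
Layer 90–61 kPa: Δp = 290 hPa = 29000 Pa, q̄ = 0.01 kg/kg → 0.01 × 29000 / 9.8 = 29.59 mm
Layer 61–35 kPa: Δp = 260 hPa = 26000 Pa, q̄ = 0.0025 kg/kg → 0.0025 × 26000 / 9.8 = 6.63 mm
PW = 20.36 + 29.59 + 6.63 = 56.58 ≈ 56.6 mm.

PW ≈ 56.6 mm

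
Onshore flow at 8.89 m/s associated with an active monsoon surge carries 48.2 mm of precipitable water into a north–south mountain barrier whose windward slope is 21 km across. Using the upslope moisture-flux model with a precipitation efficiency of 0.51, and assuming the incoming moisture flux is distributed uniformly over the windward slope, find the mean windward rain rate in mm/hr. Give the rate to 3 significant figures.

R ≈ 37.5 mm/hr

Incoming column moisture flux per unit ridge length: F = V × PW = 8.89 × 48.2 = 428.498 mm·m/s.
Spread over the 21 km slope with efficiency ε = 0.51: R = ε·F/W = 0.51 × 428.498 / 21000 m = 1.041e-02 mm/s.
R = 1.041e-02 × 3600 = 37.5 mm/hr.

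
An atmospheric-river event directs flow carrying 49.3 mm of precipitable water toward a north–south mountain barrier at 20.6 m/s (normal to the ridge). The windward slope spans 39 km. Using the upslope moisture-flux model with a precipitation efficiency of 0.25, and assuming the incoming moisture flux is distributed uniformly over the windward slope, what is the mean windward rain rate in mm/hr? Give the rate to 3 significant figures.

R ≈ 23.4 mm/hr

Incoming column moisture flux per unit ridge length: F = V × PW = 20.6 × 49.3 = 1015.58 mm·m/s.
Spread over the 39 km slope with efficiency ε = 0.25: R = ε·F/W = 0.25 × 1015.58 / 39000 m = 6.510e-03 mm/s.
R = 6.510e-03 × 3600 = 23.4 mm/hr.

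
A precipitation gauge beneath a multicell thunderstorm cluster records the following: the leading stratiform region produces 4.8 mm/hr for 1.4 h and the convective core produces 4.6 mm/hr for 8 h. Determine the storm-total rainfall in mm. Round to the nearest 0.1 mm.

Total = Σ Rᵢ Δtᵢ = 4.8 × 1.4 + 4.6 × 8
      = 6.72 + 36.8 = 43.5 mm.

total ≈ 43.5 mm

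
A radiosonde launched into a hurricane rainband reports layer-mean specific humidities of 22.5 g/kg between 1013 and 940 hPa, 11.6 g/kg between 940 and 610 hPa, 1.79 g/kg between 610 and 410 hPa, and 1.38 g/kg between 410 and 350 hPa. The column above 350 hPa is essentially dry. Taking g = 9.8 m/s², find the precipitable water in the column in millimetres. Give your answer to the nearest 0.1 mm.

PW ≈ 60.3 mm

Precipitable water is the column-integrated vapour mass per unit area: PW = (1/g) Σ q̄ Δp, with q in kg/kg and Δp in Pa (1 kg/m² of water = 1 mm).
Layer 1013–940 hPa: Δp = 73 hPa = 7300 Pa, q̄ = 0.0225 kg/kg → 0.0225 × 7300 / 9.8 = 16.76 mm
Layer 940–610 hPa: Δp = 330 hPa = 33000 Pa, q̄ = 0.0116 kg/kg → 0.0116 × 33000 / 9.8 = 39.06 mm
Layer 610–410 hPa: Δp = 200 hPa = 20000 Pa, q̄ = 0.00179 kg/kg → 0.00179 × 20000 / 9.8 = 3.65 mm
Layer 410–350 hPa: Δp = 60 hPa = 6000 Pa, q̄ = 0.00138 kg/kg → 0.00138 × 6000 / 9.8 = 0.84 mm
PW = 16.76 + 39.06 + 3.65 + 0.84 = 60.31 ≈ 60.3 mm.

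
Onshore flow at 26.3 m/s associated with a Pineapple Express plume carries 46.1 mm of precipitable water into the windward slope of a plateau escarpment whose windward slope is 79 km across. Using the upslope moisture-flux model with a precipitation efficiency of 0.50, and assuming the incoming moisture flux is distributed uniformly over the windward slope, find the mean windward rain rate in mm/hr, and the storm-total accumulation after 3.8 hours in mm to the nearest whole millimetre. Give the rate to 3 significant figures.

R ≈ 27.6 mm/hr; total ≈ 105 mm

Incoming column moisture flux per unit ridge length: F = V × PW = 26.3 × 46.1 = 1212.43 mm·m/s.
Spread over the 79 km slope with efficiency ε = 0.50: R = ε·F/W = 0.50 × 1212.43 / 79000 m = 7.674e-03 mm/s.
R = 7.674e-03 × 3600 = 27.6 mm/hr.
Over 3.8 h: total = 27.6 × 3.8 = 104.88 ≈ 105 mm.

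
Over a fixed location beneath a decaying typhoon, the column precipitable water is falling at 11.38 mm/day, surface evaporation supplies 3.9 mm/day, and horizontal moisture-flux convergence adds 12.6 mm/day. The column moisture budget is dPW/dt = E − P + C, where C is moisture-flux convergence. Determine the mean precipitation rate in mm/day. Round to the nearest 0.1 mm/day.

P ≈ 27.9 mm/day

dPW/dt = -11.38 mm/day.
P = E + C − dPW/dt = 3.9 + (12.6) − (-11.38) = 27.9 mm/day.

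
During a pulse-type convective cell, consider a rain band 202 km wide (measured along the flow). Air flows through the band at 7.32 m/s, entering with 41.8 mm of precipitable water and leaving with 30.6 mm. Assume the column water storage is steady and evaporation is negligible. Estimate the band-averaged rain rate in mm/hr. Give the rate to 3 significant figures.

R ≈ 1.46 mm/hr

Column moisture flux per unit crosswind length is F = V × PW.
Inflow: F_in = 7.32 × 41.8 = 305.976 mm·m/s
Outflow: F_out = 7.32 × 30.6 = 223.992 mm·m/s
Steady-state rate R = (F_in − F_out)/L = (305.976 − 223.992) / 202000 m = 4.059e-04 mm/s.
R = 4.059e-04 × 3600 = 1.46 mm/hr.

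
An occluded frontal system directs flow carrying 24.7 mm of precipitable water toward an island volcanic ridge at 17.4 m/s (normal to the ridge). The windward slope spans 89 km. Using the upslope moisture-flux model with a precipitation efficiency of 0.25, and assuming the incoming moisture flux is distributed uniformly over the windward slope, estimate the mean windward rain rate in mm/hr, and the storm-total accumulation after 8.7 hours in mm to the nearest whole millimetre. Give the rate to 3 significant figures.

Incoming column moisture flux per unit ridge length: F = V × PW = 17.4 × 24.7 = 429.78 mm·m/s.
Spread over the 89 km slope with efficiency ε = 0.25: R = ε·F/W = 0.25 × 429.78 / 89000 m = 1.207e-03 mm/s.
R = 1.207e-03 × 3600 = 4.35 mm/hr.
Over 8.7 h: total = 4.35 × 8.7 = 37.845 ≈ 38 mm.

R ≈ 4.35 mm/hr; total ≈ 38 mm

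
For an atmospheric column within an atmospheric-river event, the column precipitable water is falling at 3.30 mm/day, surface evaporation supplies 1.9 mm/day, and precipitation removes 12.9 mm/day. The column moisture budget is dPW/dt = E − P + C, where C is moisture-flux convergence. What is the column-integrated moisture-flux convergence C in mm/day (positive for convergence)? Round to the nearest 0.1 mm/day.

dPW/dt = -3.30 mm/day.
C = dPW/dt − E + P = (-3.30) − 1.9 + 12.9 = 7.7 mm/day.

C ≈ 7.7 mm/day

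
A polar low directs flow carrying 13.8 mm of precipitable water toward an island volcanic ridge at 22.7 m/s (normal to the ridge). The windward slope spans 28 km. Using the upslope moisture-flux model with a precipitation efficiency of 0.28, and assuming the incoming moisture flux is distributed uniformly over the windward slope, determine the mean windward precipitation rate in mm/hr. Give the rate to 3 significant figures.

R ≈ 11.3 mm/hr

Incoming column moisture flux per unit ridge length: F = V × PW = 22.7 × 13.8 = 313.26 mm·m/s.
Spread over the 28 km slope with efficiency ε = 0.28: R = ε·F/W = 0.28 × 313.26 / 28000 m = 3.133e-03 mm/s.
R = 3.133e-03 × 3600 = 11.3 mm/hr.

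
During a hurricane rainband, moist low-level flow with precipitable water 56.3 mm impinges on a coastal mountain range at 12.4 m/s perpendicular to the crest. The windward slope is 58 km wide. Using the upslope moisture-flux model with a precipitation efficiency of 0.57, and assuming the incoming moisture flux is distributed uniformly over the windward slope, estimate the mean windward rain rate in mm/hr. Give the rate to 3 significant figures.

R ≈ 24.7 mm/hr

Incoming column moisture flux per unit ridge length: F = V × PW = 12.4 × 56.3 = 698.12 mm·m/s.
Spread over the 58 km slope with efficiency ε = 0.57: R = ε·F/W = 0.57 × 698.12 / 58000 m = 6.861e-03 mm/s.
R = 6.861e-03 × 3600 = 24.7 mm/hr.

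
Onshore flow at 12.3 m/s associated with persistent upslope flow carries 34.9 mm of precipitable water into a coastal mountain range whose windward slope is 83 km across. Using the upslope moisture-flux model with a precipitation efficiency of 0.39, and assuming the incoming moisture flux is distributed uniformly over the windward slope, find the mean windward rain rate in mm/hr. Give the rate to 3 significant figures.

Incoming column moisture flux per unit ridge length: F = V × PW = 12.3 × 34.9 = 429.27 mm·m/s.
Spread over the 83 km slope with efficiency ε = 0.39: R = ε·F/W = 0.39 × 429.27 / 83000 m = 2.017e-03 mm/s.
R = 2.017e-03 × 3600 = 7.26 mm/hr.

R ≈ 7.26 mm/hr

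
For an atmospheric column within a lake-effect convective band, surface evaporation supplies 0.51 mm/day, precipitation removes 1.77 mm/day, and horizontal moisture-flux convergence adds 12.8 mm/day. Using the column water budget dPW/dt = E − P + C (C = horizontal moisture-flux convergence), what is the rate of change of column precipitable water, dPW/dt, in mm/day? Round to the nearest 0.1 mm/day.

dPW/dt ≈ 11.5 mm/day

dPW/dt = E − P + C = 0.51 − 1.77 + (12.8) = 11.5 mm/day.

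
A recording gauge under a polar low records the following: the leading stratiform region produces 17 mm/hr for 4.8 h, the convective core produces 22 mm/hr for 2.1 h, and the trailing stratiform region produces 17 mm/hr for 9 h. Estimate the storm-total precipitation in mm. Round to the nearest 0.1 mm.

total ≈ 280.8 mm

Total = Σ Rᵢ Δtᵢ = 17 × 4.8 + 22 × 2.1 + 17 × 9
      = 81.6 + 46.2 + 153 = 280.8 mm.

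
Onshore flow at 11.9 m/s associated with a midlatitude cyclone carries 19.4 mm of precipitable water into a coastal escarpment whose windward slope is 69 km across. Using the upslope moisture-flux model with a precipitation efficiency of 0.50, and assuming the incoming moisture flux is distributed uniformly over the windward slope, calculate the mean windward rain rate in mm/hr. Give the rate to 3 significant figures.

Incoming column moisture flux per unit ridge length: F = V × PW = 11.9 × 19.4 = 230.86 mm·m/s.
Spread over the 69 km slope with efficiency ε = 0.50: R = ε·F/W = 0.50 × 230.86 / 69000 m = 1.673e-03 mm/s.
R = 1.673e-03 × 3600 = 6.02 mm/hr.

R ≈ 6.02 mm/hr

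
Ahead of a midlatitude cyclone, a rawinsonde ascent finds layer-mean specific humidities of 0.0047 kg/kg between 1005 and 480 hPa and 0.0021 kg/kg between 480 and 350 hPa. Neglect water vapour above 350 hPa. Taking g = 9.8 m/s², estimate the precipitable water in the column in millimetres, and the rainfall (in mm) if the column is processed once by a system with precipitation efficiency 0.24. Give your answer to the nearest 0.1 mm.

Precipitable water is the column-integrated vapour mass per unit area: PW = (1/g) Σ q̄ Δp, with q in kg/kg and Δp in Pa (1 kg/m² of water = 1 mm).
Layer 1005–480 hPa: Δp = 525 hPa = 52500 Pa, q̄ = 0.0047 kg/kg → 0.0047 × 52500 / 9.8 = 25.18 mm
Layer 480–350 hPa: Δp = 130 hPa = 13000 Pa, q̄ = 0.0021 kg/kg → 0.0021 × 13000 / 9.8 = 2.79 mm
PW = 25.18 + 2.79 = 27.97 ≈ 28.0 mm.
Rainfall = ε × PW = 0.24 × 28.0 = 6.7 mm.

PW ≈ 28.0 mm; rainfall ≈ 6.7 mm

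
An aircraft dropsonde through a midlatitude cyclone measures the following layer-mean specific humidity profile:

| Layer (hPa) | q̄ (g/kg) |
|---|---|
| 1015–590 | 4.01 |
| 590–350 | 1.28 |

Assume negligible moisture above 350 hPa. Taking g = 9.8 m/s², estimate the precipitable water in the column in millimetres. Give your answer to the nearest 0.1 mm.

PW ≈ 20.5 mm

Precipitable water is the column-integrated vapour mass per unit area: PW = (1/g) Σ q̄ Δp, with q in kg/kg and Δp in Pa (1 kg/m² of water = 1 mm).
Layer 1015–590 hPa: Δp = 425 hPa = 42500 Pa, q̄ = 0.00401 kg/kg → 0.00401 × 42500 / 9.8 = 17.39 mm
Layer 590–350 hPa: Δp = 240 hPa = 24000 Pa, q̄ = 0.00128 kg/kg → 0.00128 × 24000 / 9.8 = 3.13 mm
PW = 17.39 + 3.13 = 20.52 ≈ 20.5 mm.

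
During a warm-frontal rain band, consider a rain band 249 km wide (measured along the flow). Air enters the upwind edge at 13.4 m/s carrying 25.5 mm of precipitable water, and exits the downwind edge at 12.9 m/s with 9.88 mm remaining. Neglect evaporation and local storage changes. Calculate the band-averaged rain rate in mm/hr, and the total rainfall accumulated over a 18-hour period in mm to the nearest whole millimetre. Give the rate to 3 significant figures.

R ≈ 3.10 mm/hr; total ≈ 56 mm

Column moisture flux per unit crosswind length is F = V × PW.
Inflow: F_in = 13.4 × 25.5 = 341.7 mm·m/s
Outflow: F_out = 12.9 × 9.88 = 127.452 mm·m/s
Steady-state rate R = (F_in − F_out)/L = (341.7 − 127.452) / 249000 m = 8.604e-04 mm/s.
R = 8.604e-04 × 3600 = 3.10 mm/hr.
Over 18 h: total = 3.10 × 18 = 55.8 ≈ 56 mm.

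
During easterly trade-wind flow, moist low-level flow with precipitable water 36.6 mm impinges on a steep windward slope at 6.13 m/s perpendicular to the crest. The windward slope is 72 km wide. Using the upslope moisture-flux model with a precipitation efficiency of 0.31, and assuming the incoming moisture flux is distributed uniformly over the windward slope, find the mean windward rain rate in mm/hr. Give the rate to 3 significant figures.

Incoming column moisture flux per unit ridge length: F = V × PW = 6.13 × 36.6 = 224.358 mm·m/s.
Spread over the 72 km slope with efficiency ε = 0.31: R = ε·F/W = 0.31 × 224.358 / 72000 m = 9.660e-04 mm/s.
R = 9.660e-04 × 3600 = 3.48 mm/hr.

R ≈ 3.48 mm/hr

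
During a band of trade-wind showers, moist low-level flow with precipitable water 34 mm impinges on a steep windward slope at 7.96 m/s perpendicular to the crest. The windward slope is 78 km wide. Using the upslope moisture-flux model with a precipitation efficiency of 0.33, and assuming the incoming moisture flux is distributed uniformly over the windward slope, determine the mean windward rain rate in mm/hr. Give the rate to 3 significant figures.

Incoming column moisture flux per unit ridge length: F = V × PW = 7.96 × 34 = 270.64 mm·m/s.
Spread over the 78 km slope with efficiency ε = 0.33: R = ε·F/W = 0.33 × 270.64 / 78000 m = 1.145e-03 mm/s.
R = 1.145e-03 × 3600 = 4.12 mm/hr.

R ≈ 4.12 mm/hr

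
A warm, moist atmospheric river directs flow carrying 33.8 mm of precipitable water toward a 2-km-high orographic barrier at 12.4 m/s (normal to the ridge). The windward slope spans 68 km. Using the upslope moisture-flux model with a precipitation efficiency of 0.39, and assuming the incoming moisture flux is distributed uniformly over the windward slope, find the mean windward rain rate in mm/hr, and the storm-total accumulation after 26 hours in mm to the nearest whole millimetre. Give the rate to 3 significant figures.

R ≈ 8.65 mm/hr; total ≈ 225 mm

Incoming column moisture flux per unit ridge length: F = V × PW = 12.4 × 33.8 = 419.12 mm·m/s.
Spread over the 68 km slope with efficiency ε = 0.39: R = ε·F/W = 0.39 × 419.12 / 68000 m = 2.404e-03 mm/s.
R = 2.404e-03 × 3600 = 8.65 mm/hr.
Over 26 h: total = 8.65 × 26 = 224.9 ≈ 225 mm.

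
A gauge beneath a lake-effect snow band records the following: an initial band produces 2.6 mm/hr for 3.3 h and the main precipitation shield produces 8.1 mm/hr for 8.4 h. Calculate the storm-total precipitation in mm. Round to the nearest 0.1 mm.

total ≈ 76.6 mm

Total = Σ Rᵢ Δtᵢ = 2.6 × 3.3 + 8.1 × 8.4
      = 8.58 + 68.04 = 76.6 mm.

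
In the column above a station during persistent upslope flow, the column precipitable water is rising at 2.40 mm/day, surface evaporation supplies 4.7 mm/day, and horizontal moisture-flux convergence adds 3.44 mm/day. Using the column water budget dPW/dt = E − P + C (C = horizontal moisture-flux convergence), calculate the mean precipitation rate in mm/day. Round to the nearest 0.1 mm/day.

P ≈ 5.7 mm/day

dPW/dt = +2.40 mm/day.
P = E + C − dPW/dt = 4.7 + (3.44) − (+2.40) = 5.7 mm/day.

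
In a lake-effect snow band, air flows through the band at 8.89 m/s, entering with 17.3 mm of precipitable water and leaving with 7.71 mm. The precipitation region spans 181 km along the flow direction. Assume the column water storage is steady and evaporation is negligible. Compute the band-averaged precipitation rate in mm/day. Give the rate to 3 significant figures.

R ≈ 40.7 mm/day

Column moisture flux per unit crosswind length is F = V × PW.
Inflow: F_in = 8.89 × 17.3 = 153.797 mm·m/s
Outflow: F_out = 8.89 × 7.71 = 68.5419 mm·m/s
Steady-state rate R = (F_in − F_out)/L = (153.797 − 68.5419) / 181000 m = 4.710e-04 mm/s.
R = 4.710e-04 × 3600 × 24 = 40.7 mm/day.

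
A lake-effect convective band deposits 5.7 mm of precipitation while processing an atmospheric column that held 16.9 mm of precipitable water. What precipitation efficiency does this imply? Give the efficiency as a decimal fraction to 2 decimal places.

ε ≈ 0.34

ε = precipitation / PW = 5.7 / 16.9 = 0.34.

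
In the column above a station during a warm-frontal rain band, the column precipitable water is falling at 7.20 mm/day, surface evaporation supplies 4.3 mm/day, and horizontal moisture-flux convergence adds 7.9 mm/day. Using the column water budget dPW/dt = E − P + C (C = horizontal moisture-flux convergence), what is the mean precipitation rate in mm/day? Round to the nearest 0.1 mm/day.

dPW/dt = -7.20 mm/day.
P = E + C − dPW/dt = 4.3 + (7.9) − (-7.20) = 19.4 mm/day.

P ≈ 19.4 mm/day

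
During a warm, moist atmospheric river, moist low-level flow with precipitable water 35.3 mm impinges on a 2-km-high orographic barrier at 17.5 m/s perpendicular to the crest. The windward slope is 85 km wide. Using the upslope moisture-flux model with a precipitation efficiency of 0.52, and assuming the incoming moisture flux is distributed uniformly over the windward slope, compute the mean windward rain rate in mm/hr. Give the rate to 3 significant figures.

Incoming column moisture flux per unit ridge length: F = V × PW = 17.5 × 35.3 = 617.75 mm·m/s.
Spread over the 85 km slope with efficiency ε = 0.52: R = ε·F/W = 0.52 × 617.75 / 85000 m = 3.779e-03 mm/s.
R = 3.779e-03 × 3600 = 13.6 mm/hr.

R ≈ 13.6 mm/hr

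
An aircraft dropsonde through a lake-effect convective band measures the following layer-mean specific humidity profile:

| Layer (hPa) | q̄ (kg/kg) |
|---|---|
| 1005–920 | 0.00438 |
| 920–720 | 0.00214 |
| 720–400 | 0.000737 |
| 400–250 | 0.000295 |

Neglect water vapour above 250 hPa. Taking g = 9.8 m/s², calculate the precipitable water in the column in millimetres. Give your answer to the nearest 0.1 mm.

PW ≈ 11.0 mm

Precipitable water is the column-integrated vapour mass per unit area: PW = (1/g) Σ q̄ Δp, with q in kg/kg and Δp in Pa (1 kg/m² of water = 1 mm).
Layer 1005–920 hPa: Δp = 85 hPa = 8500 Pa, q̄ = 0.00438 kg/kg → 0.00438 × 8500 / 9.8 = 3.80 mm
Layer 920–720 hPa: Δp = 200 hPa = 20000 Pa, q̄ = 0.00214 kg/kg → 0.00214 × 20000 / 9.8 = 4.37 mm
Layer 720–400 hPa: Δp = 320 hPa = 32000 Pa, q̄ = 0.000737 kg/kg → 0.000737 × 32000 / 9.8 = 2.41 mm
Layer 400–250 hPa: Δp = 150 hPa = 15000 Pa, q̄ = 0.000295 kg/kg → 0.000295 × 15000 / 9.8 = 0.45 mm
PW = 3.80 + 4.37 + 2.41 + 0.45 = 11.03 ≈ 11.0 mm.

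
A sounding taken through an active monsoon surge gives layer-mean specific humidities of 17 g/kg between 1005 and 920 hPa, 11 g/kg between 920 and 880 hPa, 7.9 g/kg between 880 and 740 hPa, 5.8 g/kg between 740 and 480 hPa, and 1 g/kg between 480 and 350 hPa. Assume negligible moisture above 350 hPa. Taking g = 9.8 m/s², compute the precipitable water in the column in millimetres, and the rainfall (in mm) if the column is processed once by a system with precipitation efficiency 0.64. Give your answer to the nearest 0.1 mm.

PW ≈ 47.2 mm; rainfall ≈ 30.2 mm

Precipitable water is the column-integrated vapour mass per unit area: PW = (1/g) Σ q̄ Δp, with q in kg/kg and Δp in Pa (1 kg/m² of water = 1 mm).
Layer 1005–920 hPa: Δp = 85 hPa = 8500 Pa, q̄ = 0.017 kg/kg → 0.017 × 8500 / 9.8 = 14.74 mm
Layer 920–880 hPa: Δp = 40 hPa = 4000 Pa, q̄ = 0.011 kg/kg → 0.011 × 4000 / 9.8 = 4.49 mm
Layer 880–740 hPa: Δp = 140 hPa = 14000 Pa, q̄ = 0.0079 kg/kg → 0.0079 × 14000 / 9.8 = 11.29 mm
Layer 740–480 hPa: Δp = 260 hPa = 26000 Pa, q̄ = 0.0058 kg/kg → 0.0058 × 26000 / 9.8 = 15.39 mm
Layer 480–350 hPa: Δp = 130 hPa = 13000 Pa, q̄ = 0.001 kg/kg → 0.001 × 13000 / 9.8 = 1.33 mm
PW = 14.74 + 4.49 + 11.29 + 15.39 + 1.33 = 47.24 ≈ 47.2 mm.
Rainfall = ε × PW = 0.64 × 47.2 = 30.2 mm.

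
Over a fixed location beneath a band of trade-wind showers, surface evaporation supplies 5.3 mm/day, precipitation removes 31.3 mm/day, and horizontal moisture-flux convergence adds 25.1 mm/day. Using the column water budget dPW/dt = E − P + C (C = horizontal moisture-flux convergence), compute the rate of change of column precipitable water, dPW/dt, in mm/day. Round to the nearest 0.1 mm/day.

dPW/dt = E − P + C = 5.3 − 31.3 + (25.1) = -0.9 mm/day.

dPW/dt ≈ -0.9 mm/day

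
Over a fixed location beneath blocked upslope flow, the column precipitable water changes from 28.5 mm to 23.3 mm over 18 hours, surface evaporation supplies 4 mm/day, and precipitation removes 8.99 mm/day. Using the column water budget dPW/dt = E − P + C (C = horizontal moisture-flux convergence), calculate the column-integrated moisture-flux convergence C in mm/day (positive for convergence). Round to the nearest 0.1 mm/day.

C ≈ -1.9 mm/day

dPW/dt = (23.3 − 28.5) mm / (18/24 day) = -6.933 mm/day.
C = dPW/dt − E + P = (-6.933) − 4 + 8.99 = -1.9 mm/day.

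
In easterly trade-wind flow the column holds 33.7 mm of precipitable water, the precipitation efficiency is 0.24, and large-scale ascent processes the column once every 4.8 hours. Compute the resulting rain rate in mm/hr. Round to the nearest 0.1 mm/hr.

Each overturning extracts ε × PW = 0.24 × 33.7 = 8.088 mm.
Rate = ε·PW / τ = 8.088 / 4.8 h = 1.7 mm/hr.

R ≈ 1.7 mm/hr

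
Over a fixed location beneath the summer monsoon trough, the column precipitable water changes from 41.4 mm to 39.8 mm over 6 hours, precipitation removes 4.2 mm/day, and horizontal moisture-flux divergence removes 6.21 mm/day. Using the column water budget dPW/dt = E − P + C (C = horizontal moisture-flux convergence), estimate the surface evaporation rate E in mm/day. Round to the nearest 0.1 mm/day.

E ≈ 4.0 mm/day

dPW/dt = (39.8 − 41.4) mm / (6/24 day) = -6.400 mm/day.
E = dPW/dt + P − C = (-6.400) + 4.2 − (-6.21) = 4.0 mm/day.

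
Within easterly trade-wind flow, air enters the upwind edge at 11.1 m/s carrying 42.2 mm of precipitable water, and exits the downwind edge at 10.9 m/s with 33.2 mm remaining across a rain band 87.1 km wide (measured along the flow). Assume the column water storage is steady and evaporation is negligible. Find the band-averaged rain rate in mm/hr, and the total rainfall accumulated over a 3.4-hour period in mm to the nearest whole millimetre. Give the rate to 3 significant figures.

Column moisture flux per unit crosswind length is F = V × PW.
Inflow: F_in = 11.1 × 42.2 = 468.42 mm·m/s
Outflow: F_out = 10.9 × 33.2 = 361.88 mm·m/s
Steady-state rate R = (F_in − F_out)/L = (468.42 − 361.88) / 87100 m = 1.223e-03 mm/s.
R = 1.223e-03 × 3600 = 4.40 mm/hr.
Over 3.4 h: total = 4.40 × 3.4 = 14.96 ≈ 15 mm.

R ≈ 4.40 mm/hr; total ≈ 15 mm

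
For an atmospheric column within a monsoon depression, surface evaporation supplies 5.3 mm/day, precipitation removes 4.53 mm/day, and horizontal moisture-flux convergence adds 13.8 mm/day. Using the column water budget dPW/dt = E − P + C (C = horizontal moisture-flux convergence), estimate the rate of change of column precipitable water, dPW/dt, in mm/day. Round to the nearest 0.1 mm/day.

dPW/dt = E − P + C = 5.3 − 4.53 + (13.8) = 14.6 mm/day.

dPW/dt ≈ 14.6 mm/day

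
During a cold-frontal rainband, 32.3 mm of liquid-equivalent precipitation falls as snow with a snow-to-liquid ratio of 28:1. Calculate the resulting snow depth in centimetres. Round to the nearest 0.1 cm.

Snow depth = liquid × ratio = 32.3 mm × 28 = 904.4 mm = 90.4 cm.

snow depth ≈ 90.4 cm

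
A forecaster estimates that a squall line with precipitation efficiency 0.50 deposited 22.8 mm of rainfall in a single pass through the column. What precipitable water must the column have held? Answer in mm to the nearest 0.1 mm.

PW ≈ 45.6 mm

PW = rainfall / ε = 22.8 / 0.50 = 45.6 mm.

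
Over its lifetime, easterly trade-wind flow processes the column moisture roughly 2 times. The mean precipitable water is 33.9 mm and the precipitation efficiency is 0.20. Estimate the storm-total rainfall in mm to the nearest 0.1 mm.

Each cycle deposits ε × PW = 0.20 × 33.9 = 6.78 mm.
Over 2 cycles: 2 × 6.78 = 13.6 mm.

rainfall ≈ 13.6 mm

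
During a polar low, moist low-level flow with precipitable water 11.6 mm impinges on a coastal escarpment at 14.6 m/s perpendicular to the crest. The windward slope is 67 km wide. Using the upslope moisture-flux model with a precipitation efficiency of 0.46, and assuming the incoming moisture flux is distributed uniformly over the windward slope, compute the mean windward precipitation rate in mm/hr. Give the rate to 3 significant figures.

Incoming column moisture flux per unit ridge length: F = V × PW = 14.6 × 11.6 = 169.36 mm·m/s.
Spread over the 67 km slope with efficiency ε = 0.46: R = ε·F/W = 0.46 × 169.36 / 67000 m = 1.163e-03 mm/s.
R = 1.163e-03 × 3600 = 4.19 mm/hr.

R ≈ 4.19 mm/hr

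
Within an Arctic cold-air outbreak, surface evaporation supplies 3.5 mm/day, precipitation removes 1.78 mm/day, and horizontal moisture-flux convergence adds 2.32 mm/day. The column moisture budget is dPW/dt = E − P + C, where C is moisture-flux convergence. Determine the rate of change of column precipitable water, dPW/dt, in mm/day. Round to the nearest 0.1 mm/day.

dPW/dt ≈ 4.0 mm/day

dPW/dt = E − P + C = 3.5 − 1.78 + (2.32) = 4.0 mm/day.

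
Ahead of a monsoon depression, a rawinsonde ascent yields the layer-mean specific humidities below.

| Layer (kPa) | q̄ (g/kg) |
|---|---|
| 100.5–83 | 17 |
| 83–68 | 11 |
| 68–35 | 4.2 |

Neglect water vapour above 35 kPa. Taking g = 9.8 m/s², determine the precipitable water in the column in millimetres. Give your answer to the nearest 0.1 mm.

PW ≈ 61.3 mm

Precipitable water is the column-integrated vapour mass per unit area: PW = (1/g) Σ q̄ Δp, with q in kg/kg and Δp in Pa (1 kg/m² of water = 1 mm).
Layer 100.5–83 kPa: Δp = 175 hPa = 17500 Pa, q̄ = 0.017 kg/kg → 0.017 × 17500 / 9.8 = 30.36 mm
Layer 83–68 kPa: Δp = 150 hPa = 15000 Pa, q̄ = 0.011 kg/kg → 0.011 × 15000 / 9.8 = 16.84 mm
Layer 68–35 kPa: Δp = 330 hPa = 33000 Pa, q̄ = 0.0042 kg/kg → 0.0042 × 33000 / 9.8 = 14.14 mm
PW = 30.36 + 16.84 + 14.14 = 61.34 ≈ 61.3 mm.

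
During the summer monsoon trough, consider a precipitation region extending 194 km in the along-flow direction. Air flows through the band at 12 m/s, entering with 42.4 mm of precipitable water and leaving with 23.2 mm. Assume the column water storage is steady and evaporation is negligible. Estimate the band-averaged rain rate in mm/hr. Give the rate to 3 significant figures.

R ≈ 4.28 mm/hr

Column moisture flux per unit crosswind length is F = V × PW.
Inflow: F_in = 12 × 42.4 = 508.8 mm·m/s
Outflow: F_out = 12 × 23.2 = 278.4 mm·m/s
Steady-state rate R = (F_in − F_out)/L = (508.8 − 278.4) / 194000 m = 1.188e-03 mm/s.
R = 1.188e-03 × 3600 = 4.28 mm/hr.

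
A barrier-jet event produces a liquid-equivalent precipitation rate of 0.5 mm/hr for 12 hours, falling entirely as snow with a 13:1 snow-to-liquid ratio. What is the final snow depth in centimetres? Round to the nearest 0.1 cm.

Liquid-equivalent depth = 0.5 × 12 = 6 mm.
Snow depth = 6 mm × 13 = 78 mm = 7.8 cm.

snow depth ≈ 7.8 cm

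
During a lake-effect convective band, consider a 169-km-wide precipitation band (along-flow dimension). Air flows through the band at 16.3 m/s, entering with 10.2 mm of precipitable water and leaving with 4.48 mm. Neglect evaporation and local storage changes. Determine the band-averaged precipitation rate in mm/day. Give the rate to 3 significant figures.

Column moisture flux per unit crosswind length is F = V × PW.
Inflow: F_in = 16.3 × 10.2 = 166.26 mm·m/s
Outflow: F_out = 16.3 × 4.48 = 73.024 mm·m/s
Steady-state rate R = (F_in − F_out)/L = (166.26 − 73.024) / 169000 m = 5.517e-04 mm/s.
R = 5.517e-04 × 3600 × 24 = 47.7 mm/day.

R ≈ 47.7 mm/day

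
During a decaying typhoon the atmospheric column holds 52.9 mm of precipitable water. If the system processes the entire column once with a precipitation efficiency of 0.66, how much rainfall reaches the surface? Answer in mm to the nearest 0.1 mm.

rainfall ≈ 34.9 mm

Rainfall = ε × PW = 0.66 × 52.9 = 34.9 mm.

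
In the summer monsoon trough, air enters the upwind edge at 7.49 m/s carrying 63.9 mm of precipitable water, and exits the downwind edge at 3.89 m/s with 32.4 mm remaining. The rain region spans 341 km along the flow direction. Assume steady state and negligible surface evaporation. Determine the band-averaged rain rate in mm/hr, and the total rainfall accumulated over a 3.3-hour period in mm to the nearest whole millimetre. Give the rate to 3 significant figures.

R ≈ 3.72 mm/hr; total ≈ 12 mm

Column moisture flux per unit crosswind length is F = V × PW.
Inflow: F_in = 7.49 × 63.9 = 478.611 mm·m/s
Outflow: F_out = 3.89 × 32.4 = 126.036 mm·m/s
Steady-state rate R = (F_in − F_out)/L = (478.611 − 126.036) / 341000 m = 1.034e-03 mm/s.
R = 1.034e-03 × 3600 = 3.72 mm/hr.
Over 3.3 h: total = 3.72 × 3.3 = 12.276 ≈ 12 mm.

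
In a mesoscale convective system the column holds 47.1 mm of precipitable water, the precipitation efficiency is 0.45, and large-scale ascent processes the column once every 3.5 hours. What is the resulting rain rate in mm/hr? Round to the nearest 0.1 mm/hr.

R ≈ 6.1 mm/hr

Each overturning extracts ε × PW = 0.45 × 47.1 = 21.195 mm.
Rate = ε·PW / τ = 21.195 / 3.5 h = 6.1 mm/hr.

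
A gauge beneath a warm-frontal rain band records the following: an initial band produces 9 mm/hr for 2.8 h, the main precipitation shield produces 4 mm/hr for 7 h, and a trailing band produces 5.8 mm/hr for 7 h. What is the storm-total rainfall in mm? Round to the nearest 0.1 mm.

total ≈ 93.8 mm

Total = Σ Rᵢ Δtᵢ = 9 × 2.8 + 4 × 7 + 5.8 × 7
      = 25.2 + 28 + 40.6 = 93.8 mm.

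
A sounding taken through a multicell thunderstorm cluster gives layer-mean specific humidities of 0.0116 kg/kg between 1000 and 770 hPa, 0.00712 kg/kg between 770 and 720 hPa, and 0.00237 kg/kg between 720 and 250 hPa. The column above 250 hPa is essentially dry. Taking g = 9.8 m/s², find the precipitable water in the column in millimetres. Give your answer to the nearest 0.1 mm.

PW ≈ 42.2 mm

Precipitable water is the column-integrated vapour mass per unit area: PW = (1/g) Σ q̄ Δp, with q in kg/kg and Δp in Pa (1 kg/m² of water = 1 mm).
Layer 1000–770 hPa: Δp = 230 hPa = 23000 Pa, q̄ = 0.0116 kg/kg → 0.0116 × 23000 / 9.8 = 27.22 mm
Layer 770–720 hPa: Δp = 50 hPa = 5000 Pa, q̄ = 0.00712 kg/kg → 0.00712 × 5000 / 9.8 = 3.63 mm
Layer 720–250 hPa: Δp = 470 hPa = 47000 Pa, q̄ = 0.00237 kg/kg → 0.00237 × 47000 / 9.8 = 11.37 mm
PW = 27.22 + 3.63 + 11.37 = 42.22 ≈ 42.2 mm.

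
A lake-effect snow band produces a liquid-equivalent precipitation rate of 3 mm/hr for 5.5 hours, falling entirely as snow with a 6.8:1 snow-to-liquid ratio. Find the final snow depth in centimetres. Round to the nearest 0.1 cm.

snow depth ≈ 11.2 cm

Liquid-equivalent depth = 3 × 5.5 = 16.5 mm.
Snow depth = 16.5 mm × 6.8 = 112.2 mm = 11.2 cm.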